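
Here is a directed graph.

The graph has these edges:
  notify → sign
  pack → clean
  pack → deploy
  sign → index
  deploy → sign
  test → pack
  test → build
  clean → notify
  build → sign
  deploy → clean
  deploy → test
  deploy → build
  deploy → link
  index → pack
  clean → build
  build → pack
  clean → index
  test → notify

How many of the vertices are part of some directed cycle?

A vertex is on a directed cycle iff it belongs to a strongly connected component of size ≥ 2 (or has a self-loop).
The vertices on cycles are {pack, sign, test, build, clean, index, deploy, notify} — 8 in total.

8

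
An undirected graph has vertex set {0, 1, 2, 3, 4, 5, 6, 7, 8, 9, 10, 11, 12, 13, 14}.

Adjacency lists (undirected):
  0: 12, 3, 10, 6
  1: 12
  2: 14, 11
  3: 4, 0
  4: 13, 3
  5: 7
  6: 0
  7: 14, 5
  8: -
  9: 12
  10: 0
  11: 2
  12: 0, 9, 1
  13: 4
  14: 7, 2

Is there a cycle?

No

DFS, tracking each vertex's parent; an edge to a visited non-parent vertex closes a cycle.
Start from 11:
visit 11 (parent –)
  visit 2 (parent 11)
    visit 14 (parent 2)
      visit 7 (parent 14)
        7–14: parent, skip
        visit 5 (parent 7)
          5–7: parent, skip
      14–2: parent, skip
    2–11: parent, skip
visit 0 (parent –)
  visit 12 (parent 0)
    12–0: parent, skip
    visit 9 (parent 12)
      9–12: parent, skip
    visit 1 (parent 12)
      1–12: parent, skip
  visit 3 (parent 0)
    visit 4 (parent 3)
      visit 13 (parent 4)
        13–4: parent, skip
      4–3: parent, skip
    3–0: parent, skip
  visit 10 (parent 0)
    10–0: parent, skip
  visit 6 (parent 0)
    6–0: parent, skip
visit 8 (parent –)
No non-parent visited neighbor found — the graph is a forest.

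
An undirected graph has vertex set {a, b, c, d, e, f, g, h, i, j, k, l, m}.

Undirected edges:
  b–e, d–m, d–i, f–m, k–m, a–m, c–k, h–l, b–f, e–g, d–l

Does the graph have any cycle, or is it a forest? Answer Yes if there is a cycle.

No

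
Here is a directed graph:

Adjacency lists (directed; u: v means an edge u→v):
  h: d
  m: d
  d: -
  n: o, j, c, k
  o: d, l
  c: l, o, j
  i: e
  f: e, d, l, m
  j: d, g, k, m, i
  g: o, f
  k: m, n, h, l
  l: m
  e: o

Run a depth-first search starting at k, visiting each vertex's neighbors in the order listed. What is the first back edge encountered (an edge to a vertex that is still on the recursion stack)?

DFS from k (visiting each vertex's neighbors in the order listed); mark gray on enter, black on exit:
k gray
  m gray
    d gray
    d black
  m black
  n gray
    o gray
      o→d: d black — skip
      l gray
        l→m: m black — skip
      l black
    o black
    j gray
      j→d: d black — skip
      g gray
        g→o: o black — skip
        f gray
          e gray
            e→o: o black — skip
          e black
          f→d: d black — skip
          f→l: l black — skip
          f→m: m black — skip
        f black
      g black
      j→k: k is gray → back edge
First back edge: j → k.

j→k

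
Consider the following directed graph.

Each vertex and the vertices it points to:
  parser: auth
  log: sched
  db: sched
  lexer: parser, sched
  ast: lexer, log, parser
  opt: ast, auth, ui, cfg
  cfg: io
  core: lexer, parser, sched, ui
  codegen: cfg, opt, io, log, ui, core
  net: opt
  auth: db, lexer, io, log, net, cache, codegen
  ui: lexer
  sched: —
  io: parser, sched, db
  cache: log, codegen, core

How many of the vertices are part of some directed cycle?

12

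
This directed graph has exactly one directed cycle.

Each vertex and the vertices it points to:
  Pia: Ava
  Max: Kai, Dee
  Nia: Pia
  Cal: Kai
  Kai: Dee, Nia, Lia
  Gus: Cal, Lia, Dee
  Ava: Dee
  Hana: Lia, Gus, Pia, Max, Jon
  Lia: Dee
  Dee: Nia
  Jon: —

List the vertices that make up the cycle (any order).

DFS with gray/black marking from Pia:
Pia gray
  Ava gray
    Dee gray
      Nia gray
        Nia→Pia: Pia is gray → back edge
Back edge closes the cycle Pia → Ava → Dee → Nia → Pia; its vertices are {Ava, Dee, Nia, Pia}.

Ava, Dee, Nia, Pia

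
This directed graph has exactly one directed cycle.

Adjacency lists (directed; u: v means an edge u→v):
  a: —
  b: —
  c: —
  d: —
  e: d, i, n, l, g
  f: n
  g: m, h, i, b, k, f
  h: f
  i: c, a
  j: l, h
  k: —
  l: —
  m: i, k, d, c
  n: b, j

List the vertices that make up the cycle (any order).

DFS with gray/black marking from n:
n gray
  b gray
  b black
  j gray
    l gray
    l black
    h gray
      f gray
        f→n: n is gray → back edge
Back edge closes the cycle n → j → h → f → n; its vertices are {f, h, j, n}.

f, h, j, n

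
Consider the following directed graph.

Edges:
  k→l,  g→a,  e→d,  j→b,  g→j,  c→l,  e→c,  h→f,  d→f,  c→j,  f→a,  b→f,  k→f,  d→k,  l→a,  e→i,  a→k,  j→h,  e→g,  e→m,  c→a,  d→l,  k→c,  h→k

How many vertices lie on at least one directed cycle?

8

A vertex is on a directed cycle iff it belongs to a strongly connected component of size ≥ 2 (or has a self-loop).
The vertices on cycles are {a, b, c, f, h, j, k, l} — 8 in total.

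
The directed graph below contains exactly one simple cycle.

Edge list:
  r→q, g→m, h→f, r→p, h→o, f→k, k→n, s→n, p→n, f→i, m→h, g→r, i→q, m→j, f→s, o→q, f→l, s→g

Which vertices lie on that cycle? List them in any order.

f, g, h, m, s

DFS with gray/black marking from g:
g gray
  m gray
    j gray
    j black
    h gray
      f gray
        l gray
        l black
        i gray
          q gray
          q black
        i black
        s gray
          s→g: g is gray → back edge
Back edge closes the cycle g → m → h → f → s → g; its vertices are {f, g, h, m, s}.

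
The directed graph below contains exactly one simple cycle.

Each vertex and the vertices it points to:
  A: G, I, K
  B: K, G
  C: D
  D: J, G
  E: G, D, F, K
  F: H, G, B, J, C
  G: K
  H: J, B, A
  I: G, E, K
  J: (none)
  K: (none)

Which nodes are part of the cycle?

A, E, F, H, I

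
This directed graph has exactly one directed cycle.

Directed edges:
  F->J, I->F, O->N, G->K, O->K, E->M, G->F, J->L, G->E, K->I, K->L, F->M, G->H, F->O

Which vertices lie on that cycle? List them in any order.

DFS with gray/black marking from F:
F gray
  J gray
    L gray
    L black
  J black
  O gray
    N gray
    N black
    K gray
      I gray
        I→F: F is gray → back edge
Back edge closes the cycle F → O → K → I → F; its vertices are {F, I, K, O}.

F, I, K, O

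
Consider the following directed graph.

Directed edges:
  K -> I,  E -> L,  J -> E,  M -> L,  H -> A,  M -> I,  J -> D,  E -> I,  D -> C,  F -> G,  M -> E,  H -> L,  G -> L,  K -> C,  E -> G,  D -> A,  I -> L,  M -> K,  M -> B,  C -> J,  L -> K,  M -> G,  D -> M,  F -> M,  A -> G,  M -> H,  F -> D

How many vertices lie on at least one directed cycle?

11

A vertex is on a directed cycle iff it belongs to a strongly connected component of size ≥ 2 (or has a self-loop).
The vertices on cycles are {A, C, D, E, G, H, I, J, K, L, M} — 11 in total.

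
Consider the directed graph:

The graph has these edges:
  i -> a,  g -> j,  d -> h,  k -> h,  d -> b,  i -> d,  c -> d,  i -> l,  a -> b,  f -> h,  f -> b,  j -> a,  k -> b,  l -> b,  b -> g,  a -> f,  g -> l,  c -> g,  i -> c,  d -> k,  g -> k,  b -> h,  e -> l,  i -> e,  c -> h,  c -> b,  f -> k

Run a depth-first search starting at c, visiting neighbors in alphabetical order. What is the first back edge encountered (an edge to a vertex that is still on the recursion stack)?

DFS from c (visiting neighbors in alphabetical order); mark gray on enter, black on exit:
c gray
  b gray
    g gray
      j gray
        a gray
          a→b: b is gray → back edge
First back edge: a → b.

a->b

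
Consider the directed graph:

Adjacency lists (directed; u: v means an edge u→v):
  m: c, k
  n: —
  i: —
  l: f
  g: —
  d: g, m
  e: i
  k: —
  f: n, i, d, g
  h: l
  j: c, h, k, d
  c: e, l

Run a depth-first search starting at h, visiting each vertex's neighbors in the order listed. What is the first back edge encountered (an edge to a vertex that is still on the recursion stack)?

DFS from h (visiting each vertex's neighbors in the order listed); mark gray on enter, black on exit:
h gray
  l gray
    f gray
      n gray
      n black
      i gray
      i black
      d gray
        g gray
        g black
        m gray
          c gray
            e gray
              e→i: i black — skip
            e black
            c→l: l is gray → back edge
First back edge: c → l.

c→l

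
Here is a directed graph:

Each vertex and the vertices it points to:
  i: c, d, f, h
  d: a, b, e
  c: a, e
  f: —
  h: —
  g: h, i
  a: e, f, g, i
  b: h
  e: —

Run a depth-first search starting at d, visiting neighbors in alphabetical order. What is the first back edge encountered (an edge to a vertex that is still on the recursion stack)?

c->a

DFS from d (visiting neighbors in alphabetical order); mark gray on enter, black on exit:
d gray
  a gray
    e gray
    e black
    f gray
    f black
    g gray
      h gray
      h black
      i gray
        c gray
          c→a: a is gray → back edge
First back edge: c → a.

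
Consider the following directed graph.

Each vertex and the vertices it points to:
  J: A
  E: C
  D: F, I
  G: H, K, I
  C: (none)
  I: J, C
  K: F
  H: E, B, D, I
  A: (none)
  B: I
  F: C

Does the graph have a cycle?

DFS with white/gray/black marking, starting from K:
K gray
  F gray
    C gray
    C black
  F black
K black
J gray
  A gray
  A black
J black
E gray
  E→C: C black — skip
E black
D gray
  D→F: F black — skip
  I gray
    I→J: J black — skip
    I→C: C black — skip
  I black
D black
G gray
  H gray
    H→E: E black — skip
    B gray
      B→I: I black — skip
    B black
    H→D: D black — skip
    H→I: I black — skip
  H black
  G→K: K black — skip
  G→I: I black — skip
G black
Every edge goes to a white or black vertex — no back edge, so the graph is acyclic.

No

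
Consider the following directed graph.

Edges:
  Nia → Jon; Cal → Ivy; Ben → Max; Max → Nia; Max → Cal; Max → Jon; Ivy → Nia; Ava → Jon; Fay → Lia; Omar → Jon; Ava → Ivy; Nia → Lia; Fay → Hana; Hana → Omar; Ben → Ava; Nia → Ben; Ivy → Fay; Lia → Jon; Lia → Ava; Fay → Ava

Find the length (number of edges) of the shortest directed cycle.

For each vertex v, BFS finds the shortest path from v back to v.
The shortest such closed walk is Max → Nia → Ben → Max, length 3.

3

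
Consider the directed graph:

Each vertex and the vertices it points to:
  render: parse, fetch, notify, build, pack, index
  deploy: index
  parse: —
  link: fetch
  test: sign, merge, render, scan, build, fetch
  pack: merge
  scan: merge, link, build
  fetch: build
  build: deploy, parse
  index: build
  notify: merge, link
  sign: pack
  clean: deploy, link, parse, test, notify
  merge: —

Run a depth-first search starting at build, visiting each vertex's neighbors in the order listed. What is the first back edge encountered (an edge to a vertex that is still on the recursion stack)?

index->build

DFS from build (visiting each vertex's neighbors in the order listed); mark gray on enter, black on exit:
build gray
  deploy gray
    index gray
      index→build: build is gray → back edge
First back edge: index → build.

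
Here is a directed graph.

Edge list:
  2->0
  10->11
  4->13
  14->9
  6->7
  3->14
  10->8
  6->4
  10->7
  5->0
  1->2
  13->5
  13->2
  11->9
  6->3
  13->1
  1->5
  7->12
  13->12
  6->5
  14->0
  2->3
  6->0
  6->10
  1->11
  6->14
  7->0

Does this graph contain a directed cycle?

DFS with white/gray/black marking, starting from 13:
13 gray
  1 gray
    5 gray
      0 gray
      0 black
    5 black
    11 gray
      9 gray
      9 black
    11 black
    2 gray
      2→0: 0 black — skip
      3 gray
        14 gray
          14→0: 0 black — skip
          14→9: 9 black — skip
        14 black
      3 black
    2 black
  1 black
  13→5: 5 black — skip
  13→2: 2 black — skip
  12 gray
  12 black
13 black
6 gray
  4 gray
    4→13: 13 black — skip
  4 black
  6→0: 0 black — skip
  7 gray
    7→12: 12 black — skip
    7→0: 0 black — skip
  7 black
  6→5: 5 black — skip
  10 gray
    10→11: 11 black — skip
    10→7: 7 black — skip
    8 gray
    8 black
  10 black
  6→14: 14 black — skip
  6→3: 3 black — skip
6 black
Every edge goes to a white or black vertex — no back edge, so the graph is acyclic.

No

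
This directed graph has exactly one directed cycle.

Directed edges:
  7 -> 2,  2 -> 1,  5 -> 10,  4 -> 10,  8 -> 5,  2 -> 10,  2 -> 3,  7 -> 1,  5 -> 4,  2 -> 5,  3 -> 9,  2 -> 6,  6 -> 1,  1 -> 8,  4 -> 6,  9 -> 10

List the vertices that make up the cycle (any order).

DFS with gray/black marking from 6:
6 gray
  1 gray
    8 gray
      5 gray
        4 gray
          4→6: 6 is gray → back edge
Back edge closes the cycle 6 → 1 → 8 → 5 → 4 → 6; its vertices are {1, 4, 5, 6, 8}.

1, 4, 5, 6, 8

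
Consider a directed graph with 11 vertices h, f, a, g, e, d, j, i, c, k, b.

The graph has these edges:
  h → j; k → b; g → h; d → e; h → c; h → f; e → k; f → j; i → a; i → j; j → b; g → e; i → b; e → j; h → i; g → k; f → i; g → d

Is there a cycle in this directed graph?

DFS with white/gray/black marking, starting from j:
j gray
  b gray
  b black
j black
h gray
  h→j: j black — skip
  c gray
  c black
  i gray
    i→b: b black — skip
    i→j: j black — skip
    a gray
    a black
  i black
  f gray
    f→j: j black — skip
    f→i: i black — skip
  f black
h black
g gray
  d gray
    e gray
      k gray
        k→b: b black — skip
      k black
      e→j: j black — skip
    e black
  d black
  g→e: e black — skip
  g→k: k black — skip
  g→h: h black — skip
g black
Every edge goes to a white or black vertex — no back edge, so the graph is acyclic.

No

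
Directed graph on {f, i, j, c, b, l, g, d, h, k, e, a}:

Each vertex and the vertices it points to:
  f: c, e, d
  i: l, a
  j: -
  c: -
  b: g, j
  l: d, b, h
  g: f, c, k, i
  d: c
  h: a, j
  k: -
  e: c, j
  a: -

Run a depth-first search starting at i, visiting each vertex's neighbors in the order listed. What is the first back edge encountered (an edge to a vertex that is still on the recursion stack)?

g->i

DFS from i (visiting each vertex's neighbors in the order listed); mark gray on enter, black on exit:
i gray
  l gray
    d gray
      c gray
      c black
    d black
    b gray
      g gray
        f gray
          f→c: c black — skip
          e gray
            e→c: c black — skip
            j gray
            j black
          e black
          f→d: d black — skip
        f black
        g→c: c black — skip
        k gray
        k black
        g→i: i is gray → back edge
First back edge: g → i.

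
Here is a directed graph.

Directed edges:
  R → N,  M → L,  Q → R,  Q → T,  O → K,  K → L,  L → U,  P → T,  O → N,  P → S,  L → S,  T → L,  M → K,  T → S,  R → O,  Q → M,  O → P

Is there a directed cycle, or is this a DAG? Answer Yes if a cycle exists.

No

DFS with white/gray/black marking, starting from L:
L gray
  U gray
  U black
  S gray
  S black
L black
K gray
  K→L: L black — skip
K black
M gray
  M→K: K black — skip
  M→L: L black — skip
M black
N gray
N black
O gray
  O→K: K black — skip
  O→N: N black — skip
  P gray
    P→S: S black — skip
    T gray
      T→L: L black — skip
      T→S: S black — skip
    T black
  P black
O black
Q gray
  Q→M: M black — skip
  Q→T: T black — skip
  R gray
    R→N: N black — skip
    R→O: O black — skip
  R black
Q black
Every edge goes to a white or black vertex — no back edge, so the graph is acyclic.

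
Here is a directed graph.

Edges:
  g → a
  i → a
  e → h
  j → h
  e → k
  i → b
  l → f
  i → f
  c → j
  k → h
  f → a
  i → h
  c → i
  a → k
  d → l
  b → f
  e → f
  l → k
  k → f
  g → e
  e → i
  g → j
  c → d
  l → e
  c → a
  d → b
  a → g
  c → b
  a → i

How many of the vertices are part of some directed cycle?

7

A vertex is on a directed cycle iff it belongs to a strongly connected component of size ≥ 2 (or has a self-loop).
The vertices on cycles are {a, b, e, f, g, i, k} — 7 in total.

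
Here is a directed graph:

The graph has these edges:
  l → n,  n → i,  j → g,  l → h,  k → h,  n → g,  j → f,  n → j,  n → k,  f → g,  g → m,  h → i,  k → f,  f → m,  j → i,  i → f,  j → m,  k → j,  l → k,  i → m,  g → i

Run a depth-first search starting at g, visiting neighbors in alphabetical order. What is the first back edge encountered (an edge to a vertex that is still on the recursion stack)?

f→g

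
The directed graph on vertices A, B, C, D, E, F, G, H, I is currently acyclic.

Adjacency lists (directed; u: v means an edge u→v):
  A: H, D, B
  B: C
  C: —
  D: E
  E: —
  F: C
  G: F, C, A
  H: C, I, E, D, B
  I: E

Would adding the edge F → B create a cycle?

No

Adding F→B creates a cycle iff B can already reach F.
Explore from B: no path reaches F. The graph stays acyclic.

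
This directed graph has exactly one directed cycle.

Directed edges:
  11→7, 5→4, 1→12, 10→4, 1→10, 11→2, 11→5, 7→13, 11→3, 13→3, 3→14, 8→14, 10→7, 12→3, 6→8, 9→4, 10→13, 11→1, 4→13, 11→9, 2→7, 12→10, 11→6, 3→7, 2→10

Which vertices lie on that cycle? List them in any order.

3, 7, 13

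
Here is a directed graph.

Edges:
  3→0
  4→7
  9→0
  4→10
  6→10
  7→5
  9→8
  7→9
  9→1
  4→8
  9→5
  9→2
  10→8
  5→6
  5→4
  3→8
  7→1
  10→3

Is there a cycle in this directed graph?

DFS with white/gray/black marking, starting from 9:
9 gray
  0 gray
  0 black
  1 gray
  1 black
  8 gray
  8 black
  5 gray
    4 gray
      7 gray
        7→5: 5 is gray → back edge
Back edge found, so a cycle exists: 5 → 4 → 7 → 5.

Yes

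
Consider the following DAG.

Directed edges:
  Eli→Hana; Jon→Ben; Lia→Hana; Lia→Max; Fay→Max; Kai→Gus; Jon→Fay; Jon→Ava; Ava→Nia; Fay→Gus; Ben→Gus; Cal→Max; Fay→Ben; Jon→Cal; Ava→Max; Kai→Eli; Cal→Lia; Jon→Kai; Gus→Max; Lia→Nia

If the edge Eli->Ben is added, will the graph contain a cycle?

Adding Eli→Ben creates a cycle iff Ben can already reach Eli.
Explore from Ben: no path reaches Eli. The graph stays acyclic.

No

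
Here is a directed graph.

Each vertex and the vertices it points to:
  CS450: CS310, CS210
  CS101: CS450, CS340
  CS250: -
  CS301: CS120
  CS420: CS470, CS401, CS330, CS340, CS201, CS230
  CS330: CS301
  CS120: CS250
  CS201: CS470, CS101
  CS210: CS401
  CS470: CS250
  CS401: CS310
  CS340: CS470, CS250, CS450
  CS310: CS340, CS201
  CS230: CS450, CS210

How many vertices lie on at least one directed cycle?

A vertex is on a directed cycle iff it belongs to a strongly connected component of size ≥ 2 (or has a self-loop).
The vertices on cycles are {CS101, CS201, CS210, CS310, CS340, CS401, CS450} — 7 in total.

7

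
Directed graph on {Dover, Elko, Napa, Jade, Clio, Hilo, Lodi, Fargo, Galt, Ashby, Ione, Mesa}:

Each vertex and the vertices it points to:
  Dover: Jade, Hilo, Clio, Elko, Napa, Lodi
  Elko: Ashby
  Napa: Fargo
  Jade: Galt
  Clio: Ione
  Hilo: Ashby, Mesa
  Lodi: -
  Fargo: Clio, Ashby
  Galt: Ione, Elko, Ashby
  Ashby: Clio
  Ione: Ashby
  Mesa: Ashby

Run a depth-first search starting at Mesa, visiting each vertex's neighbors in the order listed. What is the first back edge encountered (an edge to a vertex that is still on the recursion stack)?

Ione->Ashby

DFS from Mesa (visiting each vertex's neighbors in the order listed); mark gray on enter, black on exit:
Mesa gray
  Ashby gray
    Clio gray
      Ione gray
        Ione→Ashby: Ashby is gray → back edge
First back edge: Ione → Ashby.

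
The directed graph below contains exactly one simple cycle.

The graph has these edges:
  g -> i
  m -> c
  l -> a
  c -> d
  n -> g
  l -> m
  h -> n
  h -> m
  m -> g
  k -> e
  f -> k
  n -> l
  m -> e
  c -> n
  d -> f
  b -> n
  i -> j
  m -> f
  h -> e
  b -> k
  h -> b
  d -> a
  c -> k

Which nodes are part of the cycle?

DFS with gray/black marking from m:
m gray
  c gray
    d gray
      a gray
      a black
      f gray
        k gray
          e gray
          e black
        k black
      f black
    d black
    c→k: k black — skip
    n gray
      g gray
        i gray
          j gray
          j black
        i black
      g black
      l gray
        l→a: a black — skip
        l→m: m is gray → back edge
Back edge closes the cycle m → c → n → l → m; its vertices are {c, l, m, n}.

c, l, m, n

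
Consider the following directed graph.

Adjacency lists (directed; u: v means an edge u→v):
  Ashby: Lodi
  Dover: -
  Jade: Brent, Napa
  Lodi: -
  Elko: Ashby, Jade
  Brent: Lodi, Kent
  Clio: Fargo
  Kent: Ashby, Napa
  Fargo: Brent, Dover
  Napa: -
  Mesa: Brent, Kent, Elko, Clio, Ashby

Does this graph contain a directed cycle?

DFS with white/gray/black marking, starting from Mesa:
Mesa gray
  Brent gray
    Lodi gray
    Lodi black
    Kent gray
      Ashby gray
        Ashby→Lodi: Lodi black — skip
      Ashby black
      Napa gray
      Napa black
    Kent black
  Brent black
  Mesa→Kent: Kent black — skip
  Elko gray
    Elko→Ashby: Ashby black — skip
    Jade gray
      Jade→Brent: Brent black — skip
      Jade→Napa: Napa black — skip
    Jade black
  Elko black
  Clio gray
    Fargo gray
      Fargo→Brent: Brent black — skip
      Dover gray
      Dover black
    Fargo black
  Clio black
  Mesa→Ashby: Ashby black — skip
Mesa black
Every edge goes to a white or black vertex — no back edge, so the graph is acyclic.

No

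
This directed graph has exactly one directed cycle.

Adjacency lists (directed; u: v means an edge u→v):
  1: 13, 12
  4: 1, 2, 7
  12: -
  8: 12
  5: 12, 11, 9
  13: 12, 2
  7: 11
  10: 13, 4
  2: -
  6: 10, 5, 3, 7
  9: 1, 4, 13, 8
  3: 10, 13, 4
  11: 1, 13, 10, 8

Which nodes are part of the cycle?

DFS with gray/black marking from 7:
7 gray
  11 gray
    1 gray
      13 gray
        12 gray
        12 black
        2 gray
        2 black
      13 black
      1→12: 12 black — skip
    1 black
    11→13: 13 black — skip
    10 gray
      10→13: 13 black — skip
      4 gray
        4→1: 1 black — skip
        4→2: 2 black — skip
        4→7: 7 is gray → back edge
Back edge closes the cycle 7 → 11 → 10 → 4 → 7; its vertices are {4, 7, 10, 11}.

4, 7, 10, 11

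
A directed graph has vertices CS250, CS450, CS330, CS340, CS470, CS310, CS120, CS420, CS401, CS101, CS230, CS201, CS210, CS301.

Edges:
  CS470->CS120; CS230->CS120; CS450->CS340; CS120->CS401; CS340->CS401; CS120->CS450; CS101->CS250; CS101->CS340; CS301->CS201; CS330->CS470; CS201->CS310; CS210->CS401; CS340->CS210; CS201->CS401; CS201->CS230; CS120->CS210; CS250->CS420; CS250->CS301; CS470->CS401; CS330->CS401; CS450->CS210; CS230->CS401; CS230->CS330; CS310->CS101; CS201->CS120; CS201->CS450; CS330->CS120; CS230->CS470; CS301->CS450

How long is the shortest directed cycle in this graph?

For each vertex v, BFS finds the shortest path from v back to v.
The shortest such closed walk is CS101 → CS250 → CS301 → CS201 → CS310 → CS101, length 5.

5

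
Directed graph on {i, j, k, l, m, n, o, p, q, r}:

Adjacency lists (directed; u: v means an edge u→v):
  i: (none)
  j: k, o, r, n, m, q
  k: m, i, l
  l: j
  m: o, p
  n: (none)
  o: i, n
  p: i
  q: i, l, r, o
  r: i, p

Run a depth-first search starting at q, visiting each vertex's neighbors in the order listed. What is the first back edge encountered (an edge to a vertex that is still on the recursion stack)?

k->l

DFS from q (visiting each vertex's neighbors in the order listed); mark gray on enter, black on exit:
q gray
  i gray
  i black
  l gray
    j gray
      k gray
        m gray
          o gray
            o→i: i black — skip
            n gray
            n black
          o black
          p gray
            p→i: i black — skip
          p black
        m black
        k→i: i black — skip
        k→l: l is gray → back edge
First back edge: k → l.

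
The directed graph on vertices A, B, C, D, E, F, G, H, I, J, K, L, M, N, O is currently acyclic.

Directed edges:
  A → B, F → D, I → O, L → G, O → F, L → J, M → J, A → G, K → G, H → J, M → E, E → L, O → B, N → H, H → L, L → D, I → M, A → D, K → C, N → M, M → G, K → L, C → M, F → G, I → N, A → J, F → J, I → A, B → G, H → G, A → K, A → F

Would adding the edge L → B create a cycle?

Adding L→B creates a cycle iff B can already reach L.
Explore from B: no path reaches L. The graph stays acyclic.

No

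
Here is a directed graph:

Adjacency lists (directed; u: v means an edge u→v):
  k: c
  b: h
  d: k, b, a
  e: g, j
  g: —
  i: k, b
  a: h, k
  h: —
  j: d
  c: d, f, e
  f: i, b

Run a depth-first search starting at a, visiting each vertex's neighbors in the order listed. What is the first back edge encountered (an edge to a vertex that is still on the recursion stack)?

DFS from a (visiting each vertex's neighbors in the order listed); mark gray on enter, black on exit:
a gray
  h gray
  h black
  k gray
    c gray
      d gray
        d→k: k is gray → back edge
First back edge: d → k.

d→k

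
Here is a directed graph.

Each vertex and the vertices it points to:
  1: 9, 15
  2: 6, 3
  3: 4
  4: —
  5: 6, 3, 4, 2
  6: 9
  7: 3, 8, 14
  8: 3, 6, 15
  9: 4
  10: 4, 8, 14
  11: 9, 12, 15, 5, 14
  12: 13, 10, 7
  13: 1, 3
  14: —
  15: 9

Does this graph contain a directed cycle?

No

DFS with white/gray/black marking, starting from 4:
4 gray
4 black
1 gray
  9 gray
    9→4: 4 black — skip
  9 black
  15 gray
    15→9: 9 black — skip
  15 black
1 black
2 gray
  6 gray
    6→9: 9 black — skip
  6 black
  3 gray
    3→4: 4 black — skip
  3 black
2 black
5 gray
  5→6: 6 black — skip
  5→3: 3 black — skip
  5→4: 4 black — skip
  5→2: 2 black — skip
5 black
7 gray
  7→3: 3 black — skip
  8 gray
    8→3: 3 black — skip
    8→6: 6 black — skip
    8→15: 15 black — skip
  8 black
  14 gray
  14 black
7 black
10 gray
  10→4: 4 black — skip
  10→8: 8 black — skip
  10→14: 14 black — skip
10 black
11 gray
  11→9: 9 black — skip
  12 gray
    13 gray
      13→1: 1 black — skip
      13→3: 3 black — skip
    13 black
    12→10: 10 black — skip
    12→7: 7 black — skip
  12 black
  11→15: 15 black — skip
  11→5: 5 black — skip
  11→14: 14 black — skip
11 black
Every edge goes to a white or black vertex — no back edge, so the graph is acyclic.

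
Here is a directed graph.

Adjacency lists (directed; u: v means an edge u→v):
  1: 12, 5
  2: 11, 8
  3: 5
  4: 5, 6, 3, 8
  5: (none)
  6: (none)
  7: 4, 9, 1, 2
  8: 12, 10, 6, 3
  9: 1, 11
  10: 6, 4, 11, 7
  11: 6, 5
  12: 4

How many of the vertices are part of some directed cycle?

8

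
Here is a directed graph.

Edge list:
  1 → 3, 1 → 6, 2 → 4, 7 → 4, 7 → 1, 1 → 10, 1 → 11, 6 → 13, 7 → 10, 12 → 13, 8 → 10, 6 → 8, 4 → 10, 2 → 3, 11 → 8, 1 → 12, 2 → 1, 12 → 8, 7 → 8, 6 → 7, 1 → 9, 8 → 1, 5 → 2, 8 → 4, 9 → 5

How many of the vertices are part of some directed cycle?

9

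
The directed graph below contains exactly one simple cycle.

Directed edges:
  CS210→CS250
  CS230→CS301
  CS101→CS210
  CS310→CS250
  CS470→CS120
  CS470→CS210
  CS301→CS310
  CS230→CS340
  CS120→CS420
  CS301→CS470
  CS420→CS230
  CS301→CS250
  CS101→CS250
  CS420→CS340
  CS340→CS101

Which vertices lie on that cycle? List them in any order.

DFS with gray/black marking from CS420:
CS420 gray
  CS340 gray
    CS101 gray
      CS250 gray
      CS250 black
      CS210 gray
        CS210→CS250: CS250 black — skip
      CS210 black
    CS101 black
  CS340 black
  CS230 gray
    CS301 gray
      CS470 gray
        CS470→CS210: CS210 black — skip
        CS120 gray
          CS120→CS420: CS420 is gray → back edge
Back edge closes the cycle CS420 → CS230 → CS301 → CS470 → CS120 → CS420; its vertices are {CS120, CS230, CS301, CS420, CS470}.

CS120, CS230, CS301, CS420, CS470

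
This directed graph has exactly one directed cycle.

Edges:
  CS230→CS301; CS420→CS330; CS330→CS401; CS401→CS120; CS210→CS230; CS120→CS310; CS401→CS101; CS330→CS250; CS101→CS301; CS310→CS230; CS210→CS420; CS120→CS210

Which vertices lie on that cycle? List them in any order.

CS120, CS210, CS330, CS401, CS420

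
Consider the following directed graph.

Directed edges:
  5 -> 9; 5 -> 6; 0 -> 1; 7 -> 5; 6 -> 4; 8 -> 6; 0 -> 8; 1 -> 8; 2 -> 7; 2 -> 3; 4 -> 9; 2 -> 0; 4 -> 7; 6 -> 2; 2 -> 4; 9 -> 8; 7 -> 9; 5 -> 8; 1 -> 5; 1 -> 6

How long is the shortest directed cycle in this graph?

4

For each vertex v, BFS finds the shortest path from v back to v.
The shortest such closed walk is 2 → 0 → 1 → 6 → 2, length 4.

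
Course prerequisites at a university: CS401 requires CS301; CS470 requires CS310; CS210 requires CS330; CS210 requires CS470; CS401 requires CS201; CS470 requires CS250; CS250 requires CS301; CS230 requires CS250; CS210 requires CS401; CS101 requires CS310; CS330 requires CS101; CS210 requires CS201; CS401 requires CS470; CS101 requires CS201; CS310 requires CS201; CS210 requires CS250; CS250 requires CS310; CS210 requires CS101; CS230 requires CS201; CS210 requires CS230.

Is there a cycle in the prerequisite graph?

No

DFS with white/gray/black marking, starting from CS301:
CS301 gray
CS301 black
CS201 gray
CS201 black
CS210 gray
  CS330 gray
    CS101 gray
      CS310 gray
        CS310→CS201: CS201 black — skip
      CS310 black
      CS101→CS201: CS201 black — skip
    CS101 black
  CS330 black
  CS210→CS201: CS201 black — skip
  CS250 gray
    CS250→CS310: CS310 black — skip
    CS250→CS301: CS301 black — skip
  CS250 black
  CS470 gray
    CS470→CS310: CS310 black — skip
    CS470→CS250: CS250 black — skip
  CS470 black
  CS401 gray
    CS401→CS201: CS201 black — skip
    CS401→CS301: CS301 black — skip
    CS401→CS470: CS470 black — skip
  CS401 black
  CS210→CS101: CS101 black — skip
  CS230 gray
    CS230→CS201: CS201 black — skip
    CS230→CS250: CS250 black — skip
  CS230 black
CS210 black
Every edge goes to a white or black vertex — no back edge, so the graph is acyclic.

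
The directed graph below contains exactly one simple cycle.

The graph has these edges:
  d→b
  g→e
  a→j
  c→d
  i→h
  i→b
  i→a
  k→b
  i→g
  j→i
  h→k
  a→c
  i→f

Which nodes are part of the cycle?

DFS with gray/black marking from a:
a gray
  c gray
    d gray
      b gray
      b black
    d black
  c black
  j gray
    i gray
      g gray
        e gray
        e black
      g black
      i→b: b black — skip
      h gray
        k gray
          k→b: b black — skip
        k black
      h black
      f gray
      f black
      i→a: a is gray → back edge
Back edge closes the cycle a → j → i → a; its vertices are {a, i, j}.

a, i, j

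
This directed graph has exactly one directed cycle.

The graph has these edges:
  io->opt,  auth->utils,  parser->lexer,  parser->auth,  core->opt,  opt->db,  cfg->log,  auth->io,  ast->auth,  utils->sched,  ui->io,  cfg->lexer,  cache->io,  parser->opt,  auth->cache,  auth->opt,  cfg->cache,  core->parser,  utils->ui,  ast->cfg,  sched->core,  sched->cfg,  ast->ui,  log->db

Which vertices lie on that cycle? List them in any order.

DFS with gray/black marking from auth:
auth gray
  utils gray
    ui gray
      io gray
        opt gray
          db gray
          db black
        opt black
      io black
    ui black
    sched gray
      cfg gray
        lexer gray
        lexer black
        cache gray
          cache→io: io black — skip
        cache black
        log gray
          log→db: db black — skip
        log black
      cfg black
      core gray
        parser gray
          parser→opt: opt black — skip
          parser→lexer: lexer black — skip
          parser→auth: auth is gray → back edge
Back edge closes the cycle auth → utils → sched → core → parser → auth; its vertices are {auth, core, sched, utils, parser}.

auth, core, sched, utils, parser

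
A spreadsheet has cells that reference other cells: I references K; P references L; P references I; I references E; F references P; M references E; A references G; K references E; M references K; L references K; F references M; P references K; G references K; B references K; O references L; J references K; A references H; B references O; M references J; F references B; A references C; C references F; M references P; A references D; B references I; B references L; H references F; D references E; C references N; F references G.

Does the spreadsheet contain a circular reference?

No

DFS with white/gray/black marking, starting from L:
L gray
  K gray
    E gray
    E black
  K black
L black
A gray
  D gray
    D→E: E black — skip
  D black
  H gray
    F gray
      P gray
        P→K: K black — skip
        P→L: L black — skip
        I gray
          I→K: K black — skip
          I→E: E black — skip
        I black
      P black
      B gray
        B→L: L black — skip
        O gray
          O→L: L black — skip
        O black
        B→K: K black — skip
        B→I: I black — skip
      B black
      M gray
        M→K: K black — skip
        J gray
          J→K: K black — skip
        J black
        M→E: E black — skip
        M→P: P black — skip
      M black
      G gray
        G→K: K black — skip
      G black
    F black
  H black
  A→G: G black — skip
  C gray
    C→F: F black — skip
    N gray
    N black
  C black
A black
Every edge goes to a white or black vertex — no back edge, so the graph is acyclic.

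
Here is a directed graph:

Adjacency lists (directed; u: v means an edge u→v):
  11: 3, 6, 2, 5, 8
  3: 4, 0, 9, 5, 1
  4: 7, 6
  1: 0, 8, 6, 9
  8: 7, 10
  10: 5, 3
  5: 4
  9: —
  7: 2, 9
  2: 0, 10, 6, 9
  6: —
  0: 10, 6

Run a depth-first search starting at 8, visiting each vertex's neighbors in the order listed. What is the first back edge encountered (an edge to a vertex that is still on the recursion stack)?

4→7

DFS from 8 (visiting each vertex's neighbors in the order listed); mark gray on enter, black on exit:
8 gray
  7 gray
    2 gray
      0 gray
        10 gray
          5 gray
            4 gray
              4→7: 7 is gray → back edge
First back edge: 4 → 7.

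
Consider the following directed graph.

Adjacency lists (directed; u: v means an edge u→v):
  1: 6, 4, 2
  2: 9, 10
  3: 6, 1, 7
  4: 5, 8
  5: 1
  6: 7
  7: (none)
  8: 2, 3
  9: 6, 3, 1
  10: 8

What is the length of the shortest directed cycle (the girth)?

For each vertex v, BFS finds the shortest path from v back to v.
The shortest such closed walk is 9 → 1 → 2 → 9, length 3.

3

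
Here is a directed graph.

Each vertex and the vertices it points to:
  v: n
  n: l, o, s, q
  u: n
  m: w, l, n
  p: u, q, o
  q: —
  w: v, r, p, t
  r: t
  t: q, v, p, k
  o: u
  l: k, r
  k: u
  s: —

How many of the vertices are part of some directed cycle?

9

A vertex is on a directed cycle iff it belongs to a strongly connected component of size ≥ 2 (or has a self-loop).
The vertices on cycles are {k, l, n, o, p, r, t, u, v} — 9 in total.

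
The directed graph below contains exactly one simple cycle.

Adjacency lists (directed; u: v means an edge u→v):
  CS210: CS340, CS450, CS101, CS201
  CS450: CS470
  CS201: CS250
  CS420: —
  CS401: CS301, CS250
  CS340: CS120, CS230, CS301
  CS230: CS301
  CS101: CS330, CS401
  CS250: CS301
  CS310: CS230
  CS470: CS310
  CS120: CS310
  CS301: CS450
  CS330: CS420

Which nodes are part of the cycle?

DFS with gray/black marking from CS450:
CS450 gray
  CS470 gray
    CS310 gray
      CS230 gray
        CS301 gray
          CS301→CS450: CS450 is gray → back edge
Back edge closes the cycle CS450 → CS470 → CS310 → CS230 → CS301 → CS450; its vertices are {CS230, CS301, CS310, CS450, CS470}.

CS230, CS301, CS310, CS450, CS470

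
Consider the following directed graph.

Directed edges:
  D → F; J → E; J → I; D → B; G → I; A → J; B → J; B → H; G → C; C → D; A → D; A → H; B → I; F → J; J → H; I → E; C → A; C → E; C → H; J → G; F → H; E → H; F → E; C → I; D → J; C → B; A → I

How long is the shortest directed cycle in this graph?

4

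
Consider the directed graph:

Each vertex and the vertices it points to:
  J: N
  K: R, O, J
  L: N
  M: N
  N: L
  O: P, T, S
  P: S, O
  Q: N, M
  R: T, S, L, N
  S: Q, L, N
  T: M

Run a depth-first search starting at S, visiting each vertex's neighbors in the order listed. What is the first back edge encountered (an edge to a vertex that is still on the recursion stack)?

L->N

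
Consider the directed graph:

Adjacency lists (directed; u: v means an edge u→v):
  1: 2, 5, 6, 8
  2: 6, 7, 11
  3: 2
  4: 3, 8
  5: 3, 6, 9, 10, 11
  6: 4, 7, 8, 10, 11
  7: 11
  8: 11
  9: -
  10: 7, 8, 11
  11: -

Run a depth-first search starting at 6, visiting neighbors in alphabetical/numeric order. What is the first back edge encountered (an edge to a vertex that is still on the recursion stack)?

DFS from 6 (visiting neighbors in alphabetical/numeric order); mark gray on enter, black on exit:
6 gray
  4 gray
    3 gray
      2 gray
        2→6: 6 is gray → back edge
First back edge: 2 → 6.

2→6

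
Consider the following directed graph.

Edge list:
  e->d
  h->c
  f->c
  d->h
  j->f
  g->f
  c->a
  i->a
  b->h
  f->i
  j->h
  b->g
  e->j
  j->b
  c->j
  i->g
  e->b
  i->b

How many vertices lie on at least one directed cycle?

7

A vertex is on a directed cycle iff it belongs to a strongly connected component of size ≥ 2 (or has a self-loop).
The vertices on cycles are {b, c, f, g, h, i, j} — 7 in total.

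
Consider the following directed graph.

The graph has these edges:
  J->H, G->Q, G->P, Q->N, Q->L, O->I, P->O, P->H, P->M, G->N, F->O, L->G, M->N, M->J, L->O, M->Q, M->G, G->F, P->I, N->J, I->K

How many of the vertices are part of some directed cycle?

A vertex is on a directed cycle iff it belongs to a strongly connected component of size ≥ 2 (or has a self-loop).
The vertices on cycles are {G, L, M, P, Q} — 5 in total.

5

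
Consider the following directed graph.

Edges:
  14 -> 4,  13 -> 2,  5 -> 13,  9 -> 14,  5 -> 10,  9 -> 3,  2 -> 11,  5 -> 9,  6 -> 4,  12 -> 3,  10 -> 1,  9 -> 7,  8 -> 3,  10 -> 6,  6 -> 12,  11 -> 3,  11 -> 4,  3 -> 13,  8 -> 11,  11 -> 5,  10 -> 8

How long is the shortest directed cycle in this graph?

4

For each vertex v, BFS finds the shortest path from v back to v.
The shortest such closed walk is 5 → 13 → 2 → 11 → 5, length 4.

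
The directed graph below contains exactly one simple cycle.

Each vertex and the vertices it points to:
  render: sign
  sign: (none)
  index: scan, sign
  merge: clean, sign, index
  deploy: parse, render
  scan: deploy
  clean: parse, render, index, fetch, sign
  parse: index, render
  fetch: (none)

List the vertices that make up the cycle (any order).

scan, index, parse, deploy

DFS with gray/black marking from parse:
parse gray
  index gray
    scan gray
      deploy gray
        deploy→parse: parse is gray → back edge
Back edge closes the cycle parse → index → scan → deploy → parse; its vertices are {scan, index, parse, deploy}.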